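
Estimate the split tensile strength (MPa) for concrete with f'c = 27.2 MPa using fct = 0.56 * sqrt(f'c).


fct = 0.56 * sqrt(27.2)
= 0.56 * 5.215
= 2.921 MPa

2.921


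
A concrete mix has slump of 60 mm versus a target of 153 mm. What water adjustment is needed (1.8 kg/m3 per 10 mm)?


Difference = 153 - 60 = 93 mm
Water adjustment = 93 * 1.8 / 10 = 16.7 kg/m3

16.7


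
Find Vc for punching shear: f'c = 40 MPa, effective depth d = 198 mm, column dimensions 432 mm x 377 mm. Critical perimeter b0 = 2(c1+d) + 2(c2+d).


b0 = 2*(432 + 198) + 2*(377 + 198) = 2410 mm
Vc = 0.33 * sqrt(40) * 2410 * 198 / 1000
= 995.92 kN

995.92


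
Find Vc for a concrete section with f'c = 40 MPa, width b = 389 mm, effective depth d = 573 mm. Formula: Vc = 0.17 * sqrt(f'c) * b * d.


Vc = 0.17 * sqrt(40) * 389 * 573 / 1000
= 239.65 kN

239.65


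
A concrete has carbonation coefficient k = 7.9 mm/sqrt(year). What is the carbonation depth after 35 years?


depth = k * sqrt(t)
= 7.9 * sqrt(35)
= 46.74 mm

46.74


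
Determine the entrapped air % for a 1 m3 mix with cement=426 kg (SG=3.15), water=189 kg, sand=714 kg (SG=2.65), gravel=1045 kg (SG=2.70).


Vol cement = 426 / (3.15 * 1000) = 0.135238 m3
Vol water = 189 / 1000 = 0.189 m3
Vol sand = 714 / (2.65 * 1000) = 0.269434 m3
Vol gravel = 1045 / (2.70 * 1000) = 0.387037 m3
Total solid + water volume = 0.980709 m3
Air = (1 - 0.980709) * 100 = 1.93%

1.93


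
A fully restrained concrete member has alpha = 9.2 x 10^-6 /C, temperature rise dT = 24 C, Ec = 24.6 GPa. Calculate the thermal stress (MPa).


sigma = alpha * dT * Ec
= 9.2e-6 * 24 * 24.6 * 1000
= 5.432 MPa

5.432


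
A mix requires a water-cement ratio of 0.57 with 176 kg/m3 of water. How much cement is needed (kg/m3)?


Cement = water / (w/c)
= 176 / 0.57
= 308.8 kg/m3

308.8


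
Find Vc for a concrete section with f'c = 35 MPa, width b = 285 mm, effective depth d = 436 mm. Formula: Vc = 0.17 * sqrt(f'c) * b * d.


Vc = 0.17 * sqrt(35) * 285 * 436 / 1000
= 124.97 kN

124.97


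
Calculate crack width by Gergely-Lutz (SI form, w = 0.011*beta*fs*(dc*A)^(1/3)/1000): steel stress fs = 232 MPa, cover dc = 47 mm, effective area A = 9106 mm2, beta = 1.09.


w = 0.011 * beta * fs * (dc * A)^(1/3) / 1000
= 0.011 * 1.09 * 232 * (47 * 9106)^(1/3) / 1000
= 0.21 mm

0.21


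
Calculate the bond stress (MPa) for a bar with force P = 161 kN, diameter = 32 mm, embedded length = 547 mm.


u = P / (pi * db * ld)
= 161 * 1000 / (pi * 32 * 547)
= 2.928 MPa

2.928


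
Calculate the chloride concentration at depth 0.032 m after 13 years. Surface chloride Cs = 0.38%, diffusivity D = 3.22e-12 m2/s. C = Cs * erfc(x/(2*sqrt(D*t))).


t_seconds = 13 * 365.25 * 24 * 3600 = 410248800.0 s
arg = 0.032 / (2 * sqrt(3.22e-12 * 410248800.0))
= 0.4402
erfc(0.4402) = 0.5336
C = 0.38 * 0.5336 = 0.2028%

0.2028


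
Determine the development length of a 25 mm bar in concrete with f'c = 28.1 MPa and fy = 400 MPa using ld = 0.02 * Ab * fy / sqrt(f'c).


Ab = pi * 25^2 / 4 = 490.874 mm2
ld = 0.02 * 490.874 * 400 / sqrt(28.1)
= 740.8 mm

740.8


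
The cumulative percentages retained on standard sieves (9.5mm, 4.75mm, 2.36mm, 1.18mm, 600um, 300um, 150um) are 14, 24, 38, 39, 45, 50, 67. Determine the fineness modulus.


FM = sum(cumulative % retained) / 100
= 277 / 100
= 2.77

2.77


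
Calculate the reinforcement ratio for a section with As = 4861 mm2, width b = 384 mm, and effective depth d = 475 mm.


rho = As / (b * d)
= 4861 / (384 * 475)
= 0.0267

0.0267


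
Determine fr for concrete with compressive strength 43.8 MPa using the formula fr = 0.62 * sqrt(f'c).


fr = 0.62 * sqrt(43.8)
= 4.103 MPa

4.103


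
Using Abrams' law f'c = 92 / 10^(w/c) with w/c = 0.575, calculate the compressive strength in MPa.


f'c = 92 / 10^0.575
= 92 / 3.758
= 24.48 MPa

24.48


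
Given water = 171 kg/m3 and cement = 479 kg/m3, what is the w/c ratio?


w/c = water / cement
w/c = 171 / 479 = 0.357

0.357


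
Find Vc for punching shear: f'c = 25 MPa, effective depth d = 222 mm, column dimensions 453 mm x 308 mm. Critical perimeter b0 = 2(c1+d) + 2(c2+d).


b0 = 2*(453 + 222) + 2*(308 + 222) = 2410 mm
Vc = 0.33 * sqrt(25) * 2410 * 222 / 1000
= 882.78 kN

882.78


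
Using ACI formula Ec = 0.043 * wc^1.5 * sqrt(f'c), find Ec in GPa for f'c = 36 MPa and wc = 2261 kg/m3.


Ec = 0.043 * 2261^1.5 * sqrt(36) / 1000
= 27.74 GPa

27.74


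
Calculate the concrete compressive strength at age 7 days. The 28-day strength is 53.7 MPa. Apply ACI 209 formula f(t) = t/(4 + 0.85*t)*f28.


f(7) = 7 / (4 + 0.85 * 7) * 53.7
= 7 / 9.95 * 53.7
= 37.78 MPa

37.78


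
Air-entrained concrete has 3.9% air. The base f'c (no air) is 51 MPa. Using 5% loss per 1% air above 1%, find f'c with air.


Strength loss = (3.9 - 1) * 5 = 14.5%
f'c = 51 * (1 - 14.5/100)
= 43.6 MPa

43.6


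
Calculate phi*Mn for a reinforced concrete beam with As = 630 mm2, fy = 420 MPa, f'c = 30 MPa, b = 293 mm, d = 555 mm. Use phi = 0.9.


a = As * fy / (0.85 * f'c * b)
= 630 * 420 / (0.85 * 30 * 293)
= 35.4146 mm
Mn = As * fy * (d - a/2) / 10^6
= 142.1677 kN-m
phi*Mn = 0.9 * 142.1677 = 127.95 kN-m

127.95


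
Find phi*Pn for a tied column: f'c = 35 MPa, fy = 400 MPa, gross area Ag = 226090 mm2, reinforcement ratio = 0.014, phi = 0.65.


Ast = rho * Ag = 0.014 * 226090 = 3165.26 mm2
phi*Pn = 0.65 * 0.80 * (0.85 * 35 * (226090 - 3165.26) + 400 * 3165.26) / 1000
= 4107.02 kN

4107.02


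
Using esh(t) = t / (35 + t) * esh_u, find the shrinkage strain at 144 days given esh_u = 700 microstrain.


esh(144) = 144 / (35 + 144) * 700
= 144 / 179 * 700
= 563.1 microstrain

563.1


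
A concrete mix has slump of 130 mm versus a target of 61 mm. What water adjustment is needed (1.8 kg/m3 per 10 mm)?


Difference = 61 - 130 = -69 mm
Water adjustment = -69 * 1.8 / 10 = -12.4 kg/m3

-12.4


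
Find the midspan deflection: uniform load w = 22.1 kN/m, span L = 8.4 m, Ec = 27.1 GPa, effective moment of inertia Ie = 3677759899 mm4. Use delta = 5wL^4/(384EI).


Convert: L = 8.4 m = 8400 mm, Ec = 27.1 GPa = 27100 MPa
delta = 5 * 22.1 * 8400^4 / (384 * 27100 * 3677759899)
= 14.37 mm

14.37


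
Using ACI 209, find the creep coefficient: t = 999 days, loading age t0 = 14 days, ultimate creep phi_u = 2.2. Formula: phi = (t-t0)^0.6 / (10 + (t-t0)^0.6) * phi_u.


dt = 999 - 14 = 985
phi = 985^0.6 / (10 + 985^0.6) * 2.2
= 1.897

1.897


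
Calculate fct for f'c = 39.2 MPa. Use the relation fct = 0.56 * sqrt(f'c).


fct = 0.56 * sqrt(39.2)
= 0.56 * 6.261
= 3.506 MPa

3.506


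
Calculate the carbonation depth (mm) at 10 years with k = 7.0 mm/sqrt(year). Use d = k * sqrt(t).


depth = k * sqrt(t)
= 7.0 * sqrt(10)
= 22.14 mm

22.14


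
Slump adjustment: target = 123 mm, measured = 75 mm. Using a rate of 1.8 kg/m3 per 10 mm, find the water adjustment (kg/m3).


Difference = 123 - 75 = 48 mm
Water adjustment = 48 * 1.8 / 10 = 8.6 kg/m3

8.6


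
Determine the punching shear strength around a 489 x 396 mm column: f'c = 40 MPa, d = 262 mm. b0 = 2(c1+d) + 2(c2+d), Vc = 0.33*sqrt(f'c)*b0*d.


b0 = 2*(489 + 262) + 2*(396 + 262) = 2818 mm
Vc = 0.33 * sqrt(40) * 2818 * 262 / 1000
= 1540.94 kN

1540.94


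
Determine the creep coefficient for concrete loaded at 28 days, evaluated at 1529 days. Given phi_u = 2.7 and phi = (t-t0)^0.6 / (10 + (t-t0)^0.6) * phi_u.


dt = 1529 - 28 = 1501
phi = 1501^0.6 / (10 + 1501^0.6) * 2.7
= 2.402

2.402


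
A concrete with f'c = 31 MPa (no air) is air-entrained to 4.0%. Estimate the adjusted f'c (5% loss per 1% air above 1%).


Strength loss = (4.0 - 1) * 5 = 15.0%
f'c = 31 * (1 - 15.0/100)
= 26.35 MPa

26.35


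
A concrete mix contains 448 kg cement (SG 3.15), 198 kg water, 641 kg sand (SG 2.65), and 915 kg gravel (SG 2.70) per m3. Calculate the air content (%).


Vol cement = 448 / (3.15 * 1000) = 0.142222 m3
Vol water = 198 / 1000 = 0.198 m3
Vol sand = 641 / (2.65 * 1000) = 0.241887 m3
Vol gravel = 915 / (2.70 * 1000) = 0.338889 m3
Total solid + water volume = 0.920998 m3
Air = (1 - 0.920998) * 100 = 7.9%

7.9


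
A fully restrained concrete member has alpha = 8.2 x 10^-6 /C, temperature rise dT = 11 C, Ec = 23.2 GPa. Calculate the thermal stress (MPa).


sigma = alpha * dT * Ec
= 8.2e-6 * 11 * 23.2 * 1000
= 2.093 MPa

2.093


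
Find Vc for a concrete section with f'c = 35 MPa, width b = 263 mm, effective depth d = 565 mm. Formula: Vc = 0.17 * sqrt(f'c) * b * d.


Vc = 0.17 * sqrt(35) * 263 * 565 / 1000
= 149.45 kN

149.45


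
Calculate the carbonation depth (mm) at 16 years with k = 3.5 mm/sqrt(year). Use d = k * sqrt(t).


depth = k * sqrt(t)
= 3.5 * sqrt(16)
= 14.0 mm

14.0


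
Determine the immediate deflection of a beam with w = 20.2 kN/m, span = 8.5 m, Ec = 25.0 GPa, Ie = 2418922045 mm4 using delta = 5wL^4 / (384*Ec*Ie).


Convert: L = 8.5 m = 8500 mm, Ec = 25.0 GPa = 25000 MPa
delta = 5 * 20.2 * 8500^4 / (384 * 25000 * 2418922045)
= 22.7 mm

22.7


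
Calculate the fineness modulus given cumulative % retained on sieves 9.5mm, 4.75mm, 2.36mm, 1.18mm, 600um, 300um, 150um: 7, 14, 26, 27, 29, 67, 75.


FM = sum(cumulative % retained) / 100
= 245 / 100
= 2.45

2.45


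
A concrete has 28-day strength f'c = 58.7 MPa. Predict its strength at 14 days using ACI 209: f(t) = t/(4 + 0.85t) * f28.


f(14) = 14 / (4 + 0.85 * 14) * 58.7
= 14 / 15.9 * 58.7
= 51.69 MPa

51.69


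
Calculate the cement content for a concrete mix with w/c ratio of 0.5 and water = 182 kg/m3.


Cement = water / (w/c)
= 182 / 0.5
= 364.0 kg/m3

364.0


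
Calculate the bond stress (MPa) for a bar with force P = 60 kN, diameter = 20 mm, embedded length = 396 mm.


u = P / (pi * db * ld)
= 60 * 1000 / (pi * 20 * 396)
= 2.411 MPa

2.411


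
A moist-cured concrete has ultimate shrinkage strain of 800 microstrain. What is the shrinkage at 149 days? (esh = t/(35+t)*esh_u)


esh(149) = 149 / (35 + 149) * 800
= 149 / 184 * 800
= 647.8 microstrain

647.8


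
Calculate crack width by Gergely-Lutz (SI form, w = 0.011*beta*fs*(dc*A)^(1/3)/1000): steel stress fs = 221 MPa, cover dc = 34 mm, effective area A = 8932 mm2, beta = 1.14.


w = 0.011 * beta * fs * (dc * A)^(1/3) / 1000
= 0.011 * 1.14 * 221 * (34 * 8932)^(1/3) / 1000
= 0.186 mm

0.186


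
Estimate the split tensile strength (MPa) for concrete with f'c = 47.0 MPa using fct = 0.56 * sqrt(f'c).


fct = 0.56 * sqrt(47.0)
= 0.56 * 6.856
= 3.839 MPa

3.839


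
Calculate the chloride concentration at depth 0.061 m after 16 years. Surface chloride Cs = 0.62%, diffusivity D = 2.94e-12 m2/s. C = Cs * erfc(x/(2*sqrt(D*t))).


t_seconds = 16 * 365.25 * 24 * 3600 = 504921600.0 s
arg = 0.061 / (2 * sqrt(2.94e-12 * 504921600.0))
= 0.7916
erfc(0.7916) = 0.2629
C = 0.62 * 0.2629 = 0.163%

0.163


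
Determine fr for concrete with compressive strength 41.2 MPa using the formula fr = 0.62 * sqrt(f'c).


fr = 0.62 * sqrt(41.2)
= 3.98 MPa

3.98


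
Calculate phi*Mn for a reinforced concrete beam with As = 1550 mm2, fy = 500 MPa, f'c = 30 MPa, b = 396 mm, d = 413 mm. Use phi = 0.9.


a = As * fy / (0.85 * f'c * b)
= 1550 * 500 / (0.85 * 30 * 396)
= 76.7479 mm
Mn = As * fy * (d - a/2) / 10^6
= 290.3352 kN-m
phi*Mn = 0.9 * 290.3352 = 261.3 kN-m

261.3


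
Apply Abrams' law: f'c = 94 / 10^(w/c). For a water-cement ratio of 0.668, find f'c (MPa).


f'c = 94 / 10^0.668
= 94 / 4.656
= 20.19 MPa

20.19


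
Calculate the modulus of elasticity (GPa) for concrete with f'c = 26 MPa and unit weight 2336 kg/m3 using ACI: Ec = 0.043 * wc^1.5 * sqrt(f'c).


Ec = 0.043 * 2336^1.5 * sqrt(26) / 1000
= 24.76 GPa

24.76


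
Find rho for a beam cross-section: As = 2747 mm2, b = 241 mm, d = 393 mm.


rho = As / (b * d)
= 2747 / (241 * 393)
= 0.029

0.029


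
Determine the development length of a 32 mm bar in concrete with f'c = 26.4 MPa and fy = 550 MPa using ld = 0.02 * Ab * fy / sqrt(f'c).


Ab = pi * 32^2 / 4 = 804.248 mm2
ld = 0.02 * 804.248 * 550 / sqrt(26.4)
= 1721.8 mm

1721.8


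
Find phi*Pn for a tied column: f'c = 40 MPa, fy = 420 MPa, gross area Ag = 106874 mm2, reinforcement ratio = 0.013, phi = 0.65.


Ast = rho * Ag = 0.013 * 106874 = 1389.362 mm2
phi*Pn = 0.65 * 0.80 * (0.85 * 40 * (106874 - 1389.362) + 420 * 1389.362) / 1000
= 2168.41 kN

2168.41


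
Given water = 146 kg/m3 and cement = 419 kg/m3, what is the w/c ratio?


w/c = water / cement
w/c = 146 / 419 = 0.348

0.348


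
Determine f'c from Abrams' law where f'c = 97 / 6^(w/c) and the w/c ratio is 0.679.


f'c = 97 / 6^0.679
= 97 / 3.376
= 28.73 MPa

28.73


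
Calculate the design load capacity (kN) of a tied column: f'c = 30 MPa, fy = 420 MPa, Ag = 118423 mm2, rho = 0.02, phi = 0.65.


Ast = rho * Ag = 0.02 * 118423 = 2368.46 mm2
phi*Pn = 0.65 * 0.80 * (0.85 * 30 * (118423 - 2368.46) + 420 * 2368.46) / 1000
= 2056.15 kN

2056.15


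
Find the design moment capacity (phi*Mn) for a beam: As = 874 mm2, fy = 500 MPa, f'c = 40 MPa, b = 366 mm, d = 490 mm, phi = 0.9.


a = As * fy / (0.85 * f'c * b)
= 874 * 500 / (0.85 * 40 * 366)
= 35.1173 mm
Mn = As * fy * (d - a/2) / 10^6
= 206.4569 kN-m
phi*Mn = 0.9 * 206.4569 = 185.81 kN-m

185.81


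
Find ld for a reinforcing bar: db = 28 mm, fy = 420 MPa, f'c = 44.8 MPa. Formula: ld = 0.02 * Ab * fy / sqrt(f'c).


Ab = pi * 28^2 / 4 = 615.752 mm2
ld = 0.02 * 615.752 * 420 / sqrt(44.8)
= 772.8 mm

772.8


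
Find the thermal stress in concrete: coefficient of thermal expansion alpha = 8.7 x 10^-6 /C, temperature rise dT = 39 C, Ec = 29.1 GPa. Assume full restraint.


sigma = alpha * dT * Ec
= 8.7e-6 * 39 * 29.1 * 1000
= 9.874 MPa

9.874


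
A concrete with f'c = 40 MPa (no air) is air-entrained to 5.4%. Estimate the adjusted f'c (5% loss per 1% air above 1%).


Strength loss = (5.4 - 1) * 5 = 22.0%
f'c = 40 * (1 - 22.0/100)
= 31.2 MPa

31.2


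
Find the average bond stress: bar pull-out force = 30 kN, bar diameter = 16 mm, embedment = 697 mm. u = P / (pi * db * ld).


u = P / (pi * db * ld)
= 30 * 1000 / (pi * 16 * 697)
= 0.856 MPa

0.856


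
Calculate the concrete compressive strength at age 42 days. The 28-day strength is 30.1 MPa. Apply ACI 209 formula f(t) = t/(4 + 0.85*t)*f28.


f(42) = 42 / (4 + 0.85 * 42) * 30.1
= 42 / 39.7 * 30.1
= 31.84 MPa

31.84


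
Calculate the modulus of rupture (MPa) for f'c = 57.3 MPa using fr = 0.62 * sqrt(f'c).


fr = 0.62 * sqrt(57.3)
= 4.693 MPa

4.693


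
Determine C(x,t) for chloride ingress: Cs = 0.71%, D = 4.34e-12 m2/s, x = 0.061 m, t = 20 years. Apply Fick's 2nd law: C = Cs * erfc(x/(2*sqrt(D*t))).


t_seconds = 20 * 365.25 * 24 * 3600 = 631152000.0 s
arg = 0.061 / (2 * sqrt(4.34e-12 * 631152000.0))
= 0.5828
erfc(0.5828) = 0.4099
C = 0.71 * 0.4099 = 0.291%

0.291


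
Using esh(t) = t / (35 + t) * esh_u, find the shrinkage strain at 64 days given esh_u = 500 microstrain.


esh(64) = 64 / (35 + 64) * 500
= 64 / 99 * 500
= 323.2 microstrain

323.2


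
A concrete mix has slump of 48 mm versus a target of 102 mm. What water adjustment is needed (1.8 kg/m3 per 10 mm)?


Difference = 102 - 48 = 54 mm
Water adjustment = 54 * 1.8 / 10 = 9.7 kg/m3

9.7


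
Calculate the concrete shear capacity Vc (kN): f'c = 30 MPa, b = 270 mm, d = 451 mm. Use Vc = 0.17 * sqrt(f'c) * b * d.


Vc = 0.17 * sqrt(30) * 270 * 451 / 1000
= 113.38 kN

113.38


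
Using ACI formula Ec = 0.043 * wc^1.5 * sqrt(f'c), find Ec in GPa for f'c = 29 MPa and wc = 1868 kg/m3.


Ec = 0.043 * 1868^1.5 * sqrt(29) / 1000
= 18.7 GPa

18.7


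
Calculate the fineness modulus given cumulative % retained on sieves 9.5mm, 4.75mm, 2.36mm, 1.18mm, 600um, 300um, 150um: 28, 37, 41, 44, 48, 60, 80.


FM = sum(cumulative % retained) / 100
= 338 / 100
= 3.38

3.38


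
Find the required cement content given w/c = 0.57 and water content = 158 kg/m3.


Cement = water / (w/c)
= 158 / 0.57
= 277.2 kg/m3

277.2


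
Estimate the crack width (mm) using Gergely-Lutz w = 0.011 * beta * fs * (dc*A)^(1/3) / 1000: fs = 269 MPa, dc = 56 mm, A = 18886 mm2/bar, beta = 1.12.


w = 0.011 * beta * fs * (dc * A)^(1/3) / 1000
= 0.011 * 1.12 * 269 * (56 * 18886)^(1/3) / 1000
= 0.338 mm

0.338


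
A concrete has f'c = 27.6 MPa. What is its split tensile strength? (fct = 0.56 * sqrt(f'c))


fct = 0.56 * sqrt(27.6)
= 0.56 * 5.254
= 2.942 MPa

2.942


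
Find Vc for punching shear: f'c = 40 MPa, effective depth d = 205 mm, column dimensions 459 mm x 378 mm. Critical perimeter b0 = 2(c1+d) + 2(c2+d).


b0 = 2*(459 + 205) + 2*(378 + 205) = 2494 mm
Vc = 0.33 * sqrt(40) * 2494 * 205 / 1000
= 1067.07 kN

1067.07


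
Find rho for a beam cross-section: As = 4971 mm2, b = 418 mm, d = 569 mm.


rho = As / (b * d)
= 4971 / (418 * 569)
= 0.0209

0.0209


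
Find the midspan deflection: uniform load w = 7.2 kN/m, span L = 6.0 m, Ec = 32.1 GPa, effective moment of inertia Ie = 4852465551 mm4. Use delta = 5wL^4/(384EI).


Convert: L = 6.0 m = 6000 mm, Ec = 32.1 GPa = 32100 MPa
delta = 5 * 7.2 * 6000^4 / (384 * 32100 * 4852465551)
= 0.78 mm

0.78


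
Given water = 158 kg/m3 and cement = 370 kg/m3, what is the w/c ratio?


w/c = water / cement
w/c = 158 / 370 = 0.427

0.427


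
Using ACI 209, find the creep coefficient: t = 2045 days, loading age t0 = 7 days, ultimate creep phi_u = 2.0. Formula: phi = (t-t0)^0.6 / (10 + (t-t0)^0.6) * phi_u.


dt = 2045 - 7 = 2038
phi = 2038^0.6 / (10 + 2038^0.6) * 2.0
= 1.813

1.813


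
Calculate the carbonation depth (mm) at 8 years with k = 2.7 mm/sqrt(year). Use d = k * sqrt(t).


depth = k * sqrt(t)
= 2.7 * sqrt(8)
= 7.64 mm

7.64


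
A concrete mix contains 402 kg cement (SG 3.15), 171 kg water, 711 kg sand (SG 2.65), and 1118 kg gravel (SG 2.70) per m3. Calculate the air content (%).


Vol cement = 402 / (3.15 * 1000) = 0.127619 m3
Vol water = 171 / 1000 = 0.171 m3
Vol sand = 711 / (2.65 * 1000) = 0.268302 m3
Vol gravel = 1118 / (2.70 * 1000) = 0.414074 m3
Total solid + water volume = 0.980995 m3
Air = (1 - 0.980995) * 100 = 1.9%

1.9


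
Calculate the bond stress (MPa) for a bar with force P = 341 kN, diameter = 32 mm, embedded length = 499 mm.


u = P / (pi * db * ld)
= 341 * 1000 / (pi * 32 * 499)
= 6.798 MPa

6.798


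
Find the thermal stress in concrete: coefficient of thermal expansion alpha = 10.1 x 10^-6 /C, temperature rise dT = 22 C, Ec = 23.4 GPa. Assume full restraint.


sigma = alpha * dT * Ec
= 10.1e-6 * 22 * 23.4 * 1000
= 5.199 MPa

5.199


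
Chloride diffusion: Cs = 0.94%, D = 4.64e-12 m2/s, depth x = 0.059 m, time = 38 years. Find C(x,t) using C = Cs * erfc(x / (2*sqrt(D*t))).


t_seconds = 38 * 365.25 * 24 * 3600 = 1199188800.0 s
arg = 0.059 / (2 * sqrt(4.64e-12 * 1199188800.0))
= 0.3955
erfc(0.3955) = 0.576
C = 0.94 * 0.576 = 0.5414%

0.5414


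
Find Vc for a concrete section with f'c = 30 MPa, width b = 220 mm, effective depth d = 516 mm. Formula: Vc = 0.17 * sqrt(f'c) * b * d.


Vc = 0.17 * sqrt(30) * 220 * 516 / 1000
= 105.7 kN

105.7


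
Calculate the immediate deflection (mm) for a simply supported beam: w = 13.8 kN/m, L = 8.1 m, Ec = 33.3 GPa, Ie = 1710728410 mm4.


Convert: L = 8.1 m = 8100 mm, Ec = 33.3 GPa = 33300 MPa
delta = 5 * 13.8 * 8100^4 / (384 * 33300 * 1710728410)
= 13.58 mm

13.58


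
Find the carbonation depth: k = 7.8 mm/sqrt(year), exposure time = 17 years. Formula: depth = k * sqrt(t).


depth = k * sqrt(t)
= 7.8 * sqrt(17)
= 32.16 mm

32.16


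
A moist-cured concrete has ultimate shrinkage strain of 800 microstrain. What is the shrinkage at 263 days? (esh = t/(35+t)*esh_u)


esh(263) = 263 / (35 + 263) * 800
= 263 / 298 * 800
= 706.0 microstrain

706.0


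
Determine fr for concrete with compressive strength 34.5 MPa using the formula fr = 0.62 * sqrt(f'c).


fr = 0.62 * sqrt(34.5)
= 3.642 MPa

3.642


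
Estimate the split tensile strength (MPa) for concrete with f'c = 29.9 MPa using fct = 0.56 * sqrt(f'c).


fct = 0.56 * sqrt(29.9)
= 0.56 * 5.468
= 3.062 MPa

3.062


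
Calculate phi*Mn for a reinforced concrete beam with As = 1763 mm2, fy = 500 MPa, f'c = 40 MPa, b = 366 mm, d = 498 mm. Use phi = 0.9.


a = As * fy / (0.85 * f'c * b)
= 1763 * 500 / (0.85 * 40 * 366)
= 70.8374 mm
Mn = As * fy * (d - a/2) / 10^6
= 407.7654 kN-m
phi*Mn = 0.9 * 407.7654 = 366.99 kN-m

366.99


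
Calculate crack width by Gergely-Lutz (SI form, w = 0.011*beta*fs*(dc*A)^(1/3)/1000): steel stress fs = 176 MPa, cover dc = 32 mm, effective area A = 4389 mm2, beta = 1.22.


w = 0.011 * beta * fs * (dc * A)^(1/3) / 1000
= 0.011 * 1.22 * 176 * (32 * 4389)^(1/3) / 1000
= 0.123 mm

0.123


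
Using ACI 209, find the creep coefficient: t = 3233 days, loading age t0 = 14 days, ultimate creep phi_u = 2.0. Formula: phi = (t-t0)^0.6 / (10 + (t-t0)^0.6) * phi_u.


dt = 3233 - 14 = 3219
phi = 3219^0.6 / (10 + 3219^0.6) * 2.0
= 1.854

1.854


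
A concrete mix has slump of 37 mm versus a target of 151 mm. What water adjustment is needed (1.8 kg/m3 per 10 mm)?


Difference = 151 - 37 = 114 mm
Water adjustment = 114 * 1.8 / 10 = 20.5 kg/m3

20.5


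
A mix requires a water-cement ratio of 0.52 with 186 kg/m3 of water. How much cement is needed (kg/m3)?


Cement = water / (w/c)
= 186 / 0.52
= 357.7 kg/m3

357.7


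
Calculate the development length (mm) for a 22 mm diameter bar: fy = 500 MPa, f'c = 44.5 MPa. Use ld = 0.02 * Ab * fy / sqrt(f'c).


Ab = pi * 22^2 / 4 = 380.133 mm2
ld = 0.02 * 380.133 * 500 / sqrt(44.5)
= 569.8 mm

569.8


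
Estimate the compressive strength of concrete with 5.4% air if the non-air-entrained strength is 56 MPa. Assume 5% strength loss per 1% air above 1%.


Strength loss = (5.4 - 1) * 5 = 22.0%
f'c = 56 * (1 - 22.0/100)
= 43.68 MPa

43.68


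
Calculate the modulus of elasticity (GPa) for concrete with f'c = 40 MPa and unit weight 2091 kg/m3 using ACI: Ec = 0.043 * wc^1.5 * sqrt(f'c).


Ec = 0.043 * 2091^1.5 * sqrt(40) / 1000
= 26.0 GPa

26.0


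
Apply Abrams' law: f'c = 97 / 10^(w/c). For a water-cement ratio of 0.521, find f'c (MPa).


f'c = 97 / 10^0.521
= 97 / 3.319
= 29.23 MPa

29.23


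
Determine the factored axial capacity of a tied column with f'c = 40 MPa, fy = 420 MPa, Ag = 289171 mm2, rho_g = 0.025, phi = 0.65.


Ast = rho * Ag = 0.025 * 289171 = 7229.275 mm2
phi*Pn = 0.65 * 0.80 * (0.85 * 40 * (289171 - 7229.275) + 420 * 7229.275) / 1000
= 6563.6 kN

6563.6


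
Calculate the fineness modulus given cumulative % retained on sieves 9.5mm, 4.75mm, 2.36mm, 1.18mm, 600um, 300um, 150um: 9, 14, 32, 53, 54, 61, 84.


FM = sum(cumulative % retained) / 100
= 307 / 100
= 3.07

3.07


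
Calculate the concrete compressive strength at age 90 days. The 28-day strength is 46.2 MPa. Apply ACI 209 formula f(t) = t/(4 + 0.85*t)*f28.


f(90) = 90 / (4 + 0.85 * 90) * 46.2
= 90 / 80.5 * 46.2
= 51.65 MPa

51.65


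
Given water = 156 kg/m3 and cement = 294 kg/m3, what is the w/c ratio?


w/c = water / cement
w/c = 156 / 294 = 0.531

0.531


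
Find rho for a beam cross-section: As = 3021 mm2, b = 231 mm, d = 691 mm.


rho = As / (b * d)
= 3021 / (231 * 691)
= 0.0189

0.0189


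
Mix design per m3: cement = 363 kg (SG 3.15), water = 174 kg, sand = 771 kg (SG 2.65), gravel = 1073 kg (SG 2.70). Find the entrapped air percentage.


Vol cement = 363 / (3.15 * 1000) = 0.115238 m3
Vol water = 174 / 1000 = 0.174 m3
Vol sand = 771 / (2.65 * 1000) = 0.290943 m3
Vol gravel = 1073 / (2.70 * 1000) = 0.397407 m3
Total solid + water volume = 0.977589 m3
Air = (1 - 0.977589) * 100 = 2.24%

2.24


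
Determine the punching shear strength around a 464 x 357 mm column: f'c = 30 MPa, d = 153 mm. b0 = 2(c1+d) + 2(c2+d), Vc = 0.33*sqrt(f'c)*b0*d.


b0 = 2*(464 + 153) + 2*(357 + 153) = 2254 mm
Vc = 0.33 * sqrt(30) * 2254 * 153 / 1000
= 623.33 kN

623.33


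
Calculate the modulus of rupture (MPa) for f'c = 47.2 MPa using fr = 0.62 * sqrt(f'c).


fr = 0.62 * sqrt(47.2)
= 4.26 MPa

4.26


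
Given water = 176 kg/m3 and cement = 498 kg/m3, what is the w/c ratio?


w/c = water / cement
w/c = 176 / 498 = 0.353

0.353


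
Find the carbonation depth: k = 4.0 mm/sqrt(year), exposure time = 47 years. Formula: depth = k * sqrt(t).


depth = k * sqrt(t)
= 4.0 * sqrt(47)
= 27.42 mm

27.42


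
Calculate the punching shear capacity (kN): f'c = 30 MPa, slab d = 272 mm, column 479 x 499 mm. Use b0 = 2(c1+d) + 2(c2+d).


b0 = 2*(479 + 272) + 2*(499 + 272) = 3044 mm
Vc = 0.33 * sqrt(30) * 3044 * 272 / 1000
= 1496.54 kN

1496.54


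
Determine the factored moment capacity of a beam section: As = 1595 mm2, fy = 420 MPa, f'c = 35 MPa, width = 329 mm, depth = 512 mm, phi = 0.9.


a = As * fy / (0.85 * f'c * b)
= 1595 * 420 / (0.85 * 35 * 329)
= 68.4427 mm
Mn = As * fy * (d - a/2) / 10^6
= 320.0639 kN-m
phi*Mn = 0.9 * 320.0639 = 288.06 kN-m

288.06


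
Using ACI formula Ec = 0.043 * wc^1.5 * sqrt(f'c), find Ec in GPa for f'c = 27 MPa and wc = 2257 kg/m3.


Ec = 0.043 * 2257^1.5 * sqrt(27) / 1000
= 23.96 GPa

23.96


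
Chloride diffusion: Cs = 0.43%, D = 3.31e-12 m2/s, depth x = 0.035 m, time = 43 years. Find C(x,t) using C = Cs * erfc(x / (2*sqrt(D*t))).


t_seconds = 43 * 365.25 * 24 * 3600 = 1356976800.0 s
arg = 0.035 / (2 * sqrt(3.31e-12 * 1356976800.0))
= 0.2611
erfc(0.2611) = 0.7119
C = 0.43 * 0.7119 = 0.3061%

0.3061


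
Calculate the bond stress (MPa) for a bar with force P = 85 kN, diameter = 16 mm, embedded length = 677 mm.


u = P / (pi * db * ld)
= 85 * 1000 / (pi * 16 * 677)
= 2.498 MPa

2.498


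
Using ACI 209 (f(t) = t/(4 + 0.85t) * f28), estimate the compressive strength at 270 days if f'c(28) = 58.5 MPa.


f(270) = 270 / (4 + 0.85 * 270) * 58.5
= 270 / 233.5 * 58.5
= 67.64 MPa

67.64


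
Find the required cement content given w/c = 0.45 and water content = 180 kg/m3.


Cement = water / (w/c)
= 180 / 0.45
= 400.0 kg/m3

400.0


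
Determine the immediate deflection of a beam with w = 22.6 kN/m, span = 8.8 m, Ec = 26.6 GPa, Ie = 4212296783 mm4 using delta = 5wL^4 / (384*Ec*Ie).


Convert: L = 8.8 m = 8800 mm, Ec = 26.6 GPa = 26600 MPa
delta = 5 * 22.6 * 8800^4 / (384 * 26600 * 4212296783)
= 15.75 mm

15.75


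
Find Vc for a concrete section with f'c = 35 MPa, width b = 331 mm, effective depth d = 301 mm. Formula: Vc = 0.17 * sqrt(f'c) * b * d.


Vc = 0.17 * sqrt(35) * 331 * 301 / 1000
= 100.2 kN

100.2


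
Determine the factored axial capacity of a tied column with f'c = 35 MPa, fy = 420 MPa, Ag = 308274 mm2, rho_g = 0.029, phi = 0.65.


Ast = rho * Ag = 0.029 * 308274 = 8939.946 mm2
phi*Pn = 0.65 * 0.80 * (0.85 * 35 * (308274 - 8939.946) + 420 * 8939.946) / 1000
= 6583.18 kN

6583.18


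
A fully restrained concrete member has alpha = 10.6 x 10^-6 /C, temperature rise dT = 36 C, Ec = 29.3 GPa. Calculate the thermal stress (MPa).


sigma = alpha * dT * Ec
= 10.6e-6 * 36 * 29.3 * 1000
= 11.181 MPa

11.181


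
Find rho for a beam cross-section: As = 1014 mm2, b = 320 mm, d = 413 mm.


rho = As / (b * d)
= 1014 / (320 * 413)
= 0.0077

0.0077


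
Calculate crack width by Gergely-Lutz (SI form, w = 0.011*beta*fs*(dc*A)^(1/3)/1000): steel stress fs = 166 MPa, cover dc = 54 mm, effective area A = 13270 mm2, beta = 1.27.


w = 0.011 * beta * fs * (dc * A)^(1/3) / 1000
= 0.011 * 1.27 * 166 * (54 * 13270)^(1/3) / 1000
= 0.208 mm

0.208


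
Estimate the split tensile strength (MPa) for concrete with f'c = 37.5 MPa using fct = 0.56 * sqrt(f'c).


fct = 0.56 * sqrt(37.5)
= 0.56 * 6.124
= 3.429 MPa

3.429


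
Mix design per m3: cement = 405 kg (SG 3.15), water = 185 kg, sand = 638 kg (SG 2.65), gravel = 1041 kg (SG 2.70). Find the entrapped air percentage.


Vol cement = 405 / (3.15 * 1000) = 0.128571 m3
Vol water = 185 / 1000 = 0.185 m3
Vol sand = 638 / (2.65 * 1000) = 0.240755 m3
Vol gravel = 1041 / (2.70 * 1000) = 0.385556 m3
Total solid + water volume = 0.939882 m3
Air = (1 - 0.939882) * 100 = 6.01%

6.01


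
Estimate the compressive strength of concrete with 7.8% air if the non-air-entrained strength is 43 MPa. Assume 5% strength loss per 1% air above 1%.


Strength loss = (7.8 - 1) * 5 = 34.0%
f'c = 43 * (1 - 34.0/100)
= 28.38 MPa

28.38


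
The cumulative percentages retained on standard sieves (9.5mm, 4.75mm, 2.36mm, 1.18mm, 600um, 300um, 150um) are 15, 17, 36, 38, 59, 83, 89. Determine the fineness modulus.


FM = sum(cumulative % retained) / 100
= 337 / 100
= 3.37

3.37


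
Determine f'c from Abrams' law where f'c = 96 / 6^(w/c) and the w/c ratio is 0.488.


f'c = 96 / 6^0.488
= 96 / 2.397
= 40.04 MPa

40.04


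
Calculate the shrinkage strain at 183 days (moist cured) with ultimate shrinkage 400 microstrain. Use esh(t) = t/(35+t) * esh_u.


esh(183) = 183 / (35 + 183) * 400
= 183 / 218 * 400
= 335.8 microstrain

335.8


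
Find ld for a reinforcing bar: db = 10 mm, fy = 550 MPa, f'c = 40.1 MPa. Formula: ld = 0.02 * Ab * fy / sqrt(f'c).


Ab = pi * 10^2 / 4 = 78.54 mm2
ld = 0.02 * 78.54 * 550 / sqrt(40.1)
= 136.4 mm

136.4


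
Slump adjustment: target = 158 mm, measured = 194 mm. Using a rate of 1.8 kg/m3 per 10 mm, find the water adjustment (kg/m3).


Difference = 158 - 194 = -36 mm
Water adjustment = -36 * 1.8 / 10 = -6.5 kg/m3

-6.5


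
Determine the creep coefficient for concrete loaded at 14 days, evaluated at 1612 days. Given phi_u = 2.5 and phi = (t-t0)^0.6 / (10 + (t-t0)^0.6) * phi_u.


dt = 1612 - 14 = 1598
phi = 1598^0.6 / (10 + 1598^0.6) * 2.5
= 2.233

2.233


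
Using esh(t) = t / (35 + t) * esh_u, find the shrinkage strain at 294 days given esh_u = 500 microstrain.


esh(294) = 294 / (35 + 294) * 500
= 294 / 329 * 500
= 446.8 microstrain

446.8


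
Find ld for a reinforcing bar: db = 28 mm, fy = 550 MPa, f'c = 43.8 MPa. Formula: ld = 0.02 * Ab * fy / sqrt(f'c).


Ab = pi * 28^2 / 4 = 615.752 mm2
ld = 0.02 * 615.752 * 550 / sqrt(43.8)
= 1023.4 mm

1023.4


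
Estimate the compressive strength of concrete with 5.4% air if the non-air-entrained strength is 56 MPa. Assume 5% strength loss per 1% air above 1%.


Strength loss = (5.4 - 1) * 5 = 22.0%
f'c = 56 * (1 - 22.0/100)
= 43.68 MPa

43.68


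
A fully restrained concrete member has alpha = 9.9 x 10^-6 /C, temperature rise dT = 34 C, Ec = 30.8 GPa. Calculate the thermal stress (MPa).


sigma = alpha * dT * Ec
= 9.9e-6 * 34 * 30.8 * 1000
= 10.367 MPa

10.367


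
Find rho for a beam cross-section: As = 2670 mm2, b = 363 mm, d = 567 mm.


rho = As / (b * d)
= 2670 / (363 * 567)
= 0.013

0.013


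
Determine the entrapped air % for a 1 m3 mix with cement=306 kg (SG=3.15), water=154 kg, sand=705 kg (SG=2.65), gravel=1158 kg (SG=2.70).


Vol cement = 306 / (3.15 * 1000) = 0.097143 m3
Vol water = 154 / 1000 = 0.154 m3
Vol sand = 705 / (2.65 * 1000) = 0.266038 m3
Vol gravel = 1158 / (2.70 * 1000) = 0.428889 m3
Total solid + water volume = 0.946069 m3
Air = (1 - 0.946069) * 100 = 5.39%

5.39


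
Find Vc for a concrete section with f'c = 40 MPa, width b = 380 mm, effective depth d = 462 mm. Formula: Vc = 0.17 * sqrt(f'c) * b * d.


Vc = 0.17 * sqrt(40) * 380 * 462 / 1000
= 188.76 kN

188.76


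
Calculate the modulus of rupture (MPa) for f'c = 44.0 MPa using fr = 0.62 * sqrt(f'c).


fr = 0.62 * sqrt(44.0)
= 4.113 MPa

4.113


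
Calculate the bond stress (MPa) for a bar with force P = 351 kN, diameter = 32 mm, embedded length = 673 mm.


u = P / (pi * db * ld)
= 351 * 1000 / (pi * 32 * 673)
= 5.188 MPa

5.188


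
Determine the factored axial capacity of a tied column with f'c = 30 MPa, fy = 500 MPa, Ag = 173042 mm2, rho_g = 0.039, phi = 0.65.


Ast = rho * Ag = 0.039 * 173042 = 6748.638 mm2
phi*Pn = 0.65 * 0.80 * (0.85 * 30 * (173042 - 6748.638) + 500 * 6748.638) / 1000
= 3959.7 kN

3959.7


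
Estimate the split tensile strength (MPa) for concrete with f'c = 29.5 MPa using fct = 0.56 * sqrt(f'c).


fct = 0.56 * sqrt(29.5)
= 0.56 * 5.431
= 3.042 MPa

3.042


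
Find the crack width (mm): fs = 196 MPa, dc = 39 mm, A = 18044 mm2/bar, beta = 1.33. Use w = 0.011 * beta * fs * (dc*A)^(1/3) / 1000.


w = 0.011 * beta * fs * (dc * A)^(1/3) / 1000
= 0.011 * 1.33 * 196 * (39 * 18044)^(1/3) / 1000
= 0.255 mm

0.255


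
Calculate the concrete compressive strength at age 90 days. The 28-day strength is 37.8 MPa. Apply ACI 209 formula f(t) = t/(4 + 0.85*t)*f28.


f(90) = 90 / (4 + 0.85 * 90) * 37.8
= 90 / 80.5 * 37.8
= 42.26 MPa

42.26


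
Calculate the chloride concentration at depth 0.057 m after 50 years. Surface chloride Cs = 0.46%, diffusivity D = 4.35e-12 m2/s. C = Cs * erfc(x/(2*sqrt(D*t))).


t_seconds = 50 * 365.25 * 24 * 3600 = 1577880000.0 s
arg = 0.057 / (2 * sqrt(4.35e-12 * 1577880000.0))
= 0.344
erfc(0.344) = 0.6266
C = 0.46 * 0.6266 = 0.2882%

0.2882


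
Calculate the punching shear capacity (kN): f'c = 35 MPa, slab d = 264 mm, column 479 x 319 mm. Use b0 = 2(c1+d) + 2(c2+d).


b0 = 2*(479 + 264) + 2*(319 + 264) = 2652 mm
Vc = 0.33 * sqrt(35) * 2652 * 264 / 1000
= 1366.86 kN

1366.86


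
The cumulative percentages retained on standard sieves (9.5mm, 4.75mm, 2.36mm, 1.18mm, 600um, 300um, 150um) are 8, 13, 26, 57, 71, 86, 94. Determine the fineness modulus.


FM = sum(cumulative % retained) / 100
= 355 / 100
= 3.55

3.55


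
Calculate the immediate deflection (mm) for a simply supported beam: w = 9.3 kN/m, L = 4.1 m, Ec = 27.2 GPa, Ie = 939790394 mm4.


Convert: L = 4.1 m = 4100 mm, Ec = 27.2 GPa = 27200 MPa
delta = 5 * 9.3 * 4100^4 / (384 * 27200 * 939790394)
= 1.34 mm

1.34


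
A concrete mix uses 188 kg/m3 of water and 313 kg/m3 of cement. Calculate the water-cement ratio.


w/c = water / cement
w/c = 188 / 313 = 0.601

0.601


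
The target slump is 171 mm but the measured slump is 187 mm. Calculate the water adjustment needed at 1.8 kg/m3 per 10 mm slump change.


Difference = 171 - 187 = -16 mm
Water adjustment = -16 * 1.8 / 10 = -2.9 kg/m3

-2.9


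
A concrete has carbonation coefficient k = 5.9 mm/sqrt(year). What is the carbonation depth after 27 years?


depth = k * sqrt(t)
= 5.9 * sqrt(27)
= 30.66 mm

30.66


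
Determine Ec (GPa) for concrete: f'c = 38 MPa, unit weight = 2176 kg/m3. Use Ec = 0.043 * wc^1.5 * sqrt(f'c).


Ec = 0.043 * 2176^1.5 * sqrt(38) / 1000
= 26.91 GPa

26.91


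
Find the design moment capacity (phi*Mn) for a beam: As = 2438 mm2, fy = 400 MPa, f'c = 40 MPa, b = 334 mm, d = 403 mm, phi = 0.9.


a = As * fy / (0.85 * f'c * b)
= 2438 * 400 / (0.85 * 40 * 334)
= 85.8753 mm
Mn = As * fy * (d - a/2) / 10^6
= 351.1328 kN-m
phi*Mn = 0.9 * 351.1328 = 316.02 kN-m

316.02


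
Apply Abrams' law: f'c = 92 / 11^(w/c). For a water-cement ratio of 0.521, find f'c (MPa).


f'c = 92 / 11^0.521
= 92 / 3.488
= 26.38 MPa

26.38


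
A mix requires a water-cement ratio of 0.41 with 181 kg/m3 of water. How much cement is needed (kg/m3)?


Cement = water / (w/c)
= 181 / 0.41
= 441.5 kg/m3

441.5


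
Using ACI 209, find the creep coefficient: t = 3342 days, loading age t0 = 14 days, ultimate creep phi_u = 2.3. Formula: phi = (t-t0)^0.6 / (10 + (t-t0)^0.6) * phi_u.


dt = 3342 - 14 = 3328
phi = 3328^0.6 / (10 + 3328^0.6) * 2.3
= 2.135

2.135


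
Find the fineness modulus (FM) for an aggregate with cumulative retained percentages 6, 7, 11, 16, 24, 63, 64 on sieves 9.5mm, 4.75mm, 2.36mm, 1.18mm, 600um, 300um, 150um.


FM = sum(cumulative % retained) / 100
= 191 / 100
= 1.91

1.91


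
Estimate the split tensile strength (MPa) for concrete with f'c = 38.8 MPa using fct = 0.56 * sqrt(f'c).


fct = 0.56 * sqrt(38.8)
= 0.56 * 6.229
= 3.488 MPa

3.488


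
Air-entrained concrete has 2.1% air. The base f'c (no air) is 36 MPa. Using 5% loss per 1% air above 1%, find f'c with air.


Strength loss = (2.1 - 1) * 5 = 5.5%
f'c = 36 * (1 - 5.5/100)
= 34.02 MPa

34.02


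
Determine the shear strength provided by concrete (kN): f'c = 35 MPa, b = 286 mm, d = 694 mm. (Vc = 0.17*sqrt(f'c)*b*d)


Vc = 0.17 * sqrt(35) * 286 * 694 / 1000
= 199.62 kN

199.62


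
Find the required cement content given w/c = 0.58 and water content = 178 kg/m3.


Cement = water / (w/c)
= 178 / 0.58
= 306.9 kg/m3

306.9


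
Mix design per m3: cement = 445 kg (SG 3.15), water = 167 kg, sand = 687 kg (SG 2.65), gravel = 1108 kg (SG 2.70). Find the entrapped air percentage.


Vol cement = 445 / (3.15 * 1000) = 0.14127 m3
Vol water = 167 / 1000 = 0.167 m3
Vol sand = 687 / (2.65 * 1000) = 0.259245 m3
Vol gravel = 1108 / (2.70 * 1000) = 0.41037 m3
Total solid + water volume = 0.977885 m3
Air = (1 - 0.977885) * 100 = 2.21%

2.21


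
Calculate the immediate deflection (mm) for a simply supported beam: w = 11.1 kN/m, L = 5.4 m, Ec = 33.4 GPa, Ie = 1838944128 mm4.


Convert: L = 5.4 m = 5400 mm, Ec = 33.4 GPa = 33400 MPa
delta = 5 * 11.1 * 5400^4 / (384 * 33400 * 1838944128)
= 2.0 mm

2.0


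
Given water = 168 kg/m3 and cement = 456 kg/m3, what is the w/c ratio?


w/c = water / cement
w/c = 168 / 456 = 0.368

0.368


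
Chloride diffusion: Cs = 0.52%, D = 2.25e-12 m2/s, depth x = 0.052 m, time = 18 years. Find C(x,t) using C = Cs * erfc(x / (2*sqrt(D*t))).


t_seconds = 18 * 365.25 * 24 * 3600 = 568036800.0 s
arg = 0.052 / (2 * sqrt(2.25e-12 * 568036800.0))
= 0.7273
erfc(0.7273) = 0.3037
C = 0.52 * 0.3037 = 0.1579%

0.1579


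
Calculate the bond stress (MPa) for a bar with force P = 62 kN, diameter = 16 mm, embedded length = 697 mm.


u = P / (pi * db * ld)
= 62 * 1000 / (pi * 16 * 697)
= 1.77 MPa

1.77


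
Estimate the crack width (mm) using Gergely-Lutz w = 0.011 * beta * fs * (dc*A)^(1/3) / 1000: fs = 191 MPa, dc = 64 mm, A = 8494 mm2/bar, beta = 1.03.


w = 0.011 * beta * fs * (dc * A)^(1/3) / 1000
= 0.011 * 1.03 * 191 * (64 * 8494)^(1/3) / 1000
= 0.177 mm

0.177


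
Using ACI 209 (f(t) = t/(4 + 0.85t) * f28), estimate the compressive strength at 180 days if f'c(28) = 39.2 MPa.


f(180) = 180 / (4 + 0.85 * 180) * 39.2
= 180 / 157.0 * 39.2
= 44.94 MPa

44.94


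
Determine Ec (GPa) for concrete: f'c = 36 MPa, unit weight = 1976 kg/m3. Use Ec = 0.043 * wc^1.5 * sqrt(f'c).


Ec = 0.043 * 1976^1.5 * sqrt(36) / 1000
= 22.66 GPa

22.66


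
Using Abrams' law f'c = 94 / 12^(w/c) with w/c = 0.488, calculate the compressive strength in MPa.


f'c = 94 / 12^0.488
= 94 / 3.362
= 27.96 MPa

27.96


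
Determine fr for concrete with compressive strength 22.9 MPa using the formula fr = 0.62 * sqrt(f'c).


fr = 0.62 * sqrt(22.9)
= 2.967 MPa

2.967


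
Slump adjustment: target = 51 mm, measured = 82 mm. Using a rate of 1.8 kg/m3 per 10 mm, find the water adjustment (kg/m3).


Difference = 51 - 82 = -31 mm
Water adjustment = -31 * 1.8 / 10 = -5.6 kg/m3

-5.6


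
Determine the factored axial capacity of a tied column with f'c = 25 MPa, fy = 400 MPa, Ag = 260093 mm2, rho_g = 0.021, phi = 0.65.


Ast = rho * Ag = 0.021 * 260093 = 5461.953 mm2
phi*Pn = 0.65 * 0.80 * (0.85 * 25 * (260093 - 5461.953) + 400 * 5461.953) / 1000
= 3949.76 kN

3949.76


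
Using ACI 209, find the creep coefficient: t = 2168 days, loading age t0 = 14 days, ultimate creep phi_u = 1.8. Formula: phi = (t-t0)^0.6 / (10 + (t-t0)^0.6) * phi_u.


dt = 2168 - 14 = 2154
phi = 2154^0.6 / (10 + 2154^0.6) * 1.8
= 1.636

1.636


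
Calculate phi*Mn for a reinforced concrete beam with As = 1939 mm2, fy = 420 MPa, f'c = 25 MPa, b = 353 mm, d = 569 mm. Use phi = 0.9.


a = As * fy / (0.85 * f'c * b)
= 1939 * 420 / (0.85 * 25 * 353)
= 108.5659 mm
Mn = As * fy * (d - a/2) / 10^6
= 419.1753 kN-m
phi*Mn = 0.9 * 419.1753 = 377.26 kN-m

377.26


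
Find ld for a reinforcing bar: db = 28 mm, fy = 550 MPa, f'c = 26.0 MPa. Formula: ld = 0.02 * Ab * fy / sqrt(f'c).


Ab = pi * 28^2 / 4 = 615.752 mm2
ld = 0.02 * 615.752 * 550 / sqrt(26.0)
= 1328.3 mm

1328.3
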